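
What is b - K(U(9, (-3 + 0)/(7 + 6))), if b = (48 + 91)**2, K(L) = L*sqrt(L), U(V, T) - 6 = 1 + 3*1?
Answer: 19321 - 10*sqrt(10) ≈ 19289.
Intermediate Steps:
U(V, T) = 10 (U(V, T) = 6 + (1 + 3*1) = 6 + (1 + 3) = 6 + 4 = 10)
K(L) = L**(3/2)
b = 19321 (b = 139**2 = 19321)
b - K(U(9, (-3 + 0)/(7 + 6))) = 19321 - 10**(3/2) = 19321 - 10*sqrt(10)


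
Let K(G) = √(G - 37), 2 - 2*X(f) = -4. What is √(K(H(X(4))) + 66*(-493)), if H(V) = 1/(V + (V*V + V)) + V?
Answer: √(-7321050 + 15*I*√7635)/15 ≈ 0.016147 + 180.38*I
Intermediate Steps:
X(f) = 3 (X(f) = 1 - ½*(-4) = 1 + 2 = 3)
H(V) = V + 1/(V² + 2*V) (H(V) = 1/(V + (V² + V)) + V = 1/(V + (V + V²)) + V = 1/(V² + 2*V) + V = V + 1/(V² + 2*V))
K(G) = √(-37 + G)
√(K(H(X(4))) + 66*(-493)) = √(√(-37 + (1 + 3³ + 2*3²)/(3*(2 + 3))) + 66*(-493)) = √(√(-37 + (⅓)*(1 + 27 + 2*9)/5) - 32538) = √(√(-37 + (⅓)*(⅕)*(1 + 27 + 18)) - 32538) = √(√(-37 + (⅓)*(⅕)*46) - 32538) = √(√(-37 + 46/15) - 32538) = √(√(-509/15) - 32538) = √(I*√7635/15 - 32538) = √(-32538 + I*√7635/15)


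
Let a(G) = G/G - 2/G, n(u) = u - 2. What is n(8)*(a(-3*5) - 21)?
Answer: -596/5 ≈ -119.20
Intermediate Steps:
n(u) = -2 + u
a(G) = 1 - 2/G
n(8)*(a(-3*5) - 21) = (-2 + 8)*((-2 - 3*5)/((-3*5)) - 21) = 6*((-2 - 15)/(-15) - 21) = 6*(-1/15*(-17) - 21) = 6*(17/15 - 21) = 6*(-298/15) = -596/5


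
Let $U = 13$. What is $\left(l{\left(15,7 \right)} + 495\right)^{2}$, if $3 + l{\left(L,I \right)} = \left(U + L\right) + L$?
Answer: $286225$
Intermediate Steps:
$l{\left(L,I \right)} = 10 + 2 L$ ($l{\left(L,I \right)} = -3 + \left(\left(13 + L\right) + L\right) = -3 + \left(13 + 2 L\right) = 10 + 2 L$)
$\left(l{\left(15,7 \right)} + 495\right)^{2} = \left(\left(10 + 2 \cdot 15\right) + 495\right)^{2} = \left(\left(10 + 30\right) + 495\right)^{2} = \left(40 + 495\right)^{2} = 535^{2} = 286225$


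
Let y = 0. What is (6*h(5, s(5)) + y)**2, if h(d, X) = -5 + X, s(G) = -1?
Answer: 1296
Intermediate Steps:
(6*h(5, s(5)) + y)**2 = (6*(-5 - 1) + 0)**2 = (6*(-6) + 0)**2 = (-36 + 0)**2 = (-36)**2 = 1296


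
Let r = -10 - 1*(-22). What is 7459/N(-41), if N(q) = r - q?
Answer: 7459/53 ≈ 140.74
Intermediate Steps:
r = 12 (r = -10 + 22 = 12)
N(q) = 12 - q
7459/N(-41) = 7459/(12 - 1*(-41)) = 7459/(12 + 41) = 7459/53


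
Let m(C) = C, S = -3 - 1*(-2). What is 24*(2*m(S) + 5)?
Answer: 72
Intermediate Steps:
S = -1 (S = -3 + 2 = -1)
24*(2*m(S) + 5) = 24*(2*(-1) + 5) = 24*(-2 + 5) = 24*3 = 72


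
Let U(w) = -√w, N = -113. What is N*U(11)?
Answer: 113*√11 ≈ 374.78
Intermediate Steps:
N*U(11) = -(-113)*√11 = 113*√11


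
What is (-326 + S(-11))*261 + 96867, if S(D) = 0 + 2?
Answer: 12303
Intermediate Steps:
S(D) = 2
(-326 + S(-11))*261 + 96867 = (-326 + 2)*261 + 96867 = -324*261 + 96867 = -84564 + 96867 = 12303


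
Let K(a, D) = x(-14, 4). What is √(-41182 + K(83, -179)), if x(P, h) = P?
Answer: 2*I*√10299 ≈ 202.97*I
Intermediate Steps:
K(a, D) = -14
√(-41182 + K(83, -179)) = √(-41182 - 14) = √(-41196) = 2*I*√10299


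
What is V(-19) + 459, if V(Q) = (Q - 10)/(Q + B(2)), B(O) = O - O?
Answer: 8750/19 ≈ 460.53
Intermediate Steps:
B(O) = 0
V(Q) = (-10 + Q)/Q (V(Q) = (Q - 10)/(Q + 0) = (-10 + Q)/Q)
V(-19) + 459 = (-10 - 19)/(-19) + 459 = -1/19*(-29) + 459 = 29/19 + 459 = 8750/19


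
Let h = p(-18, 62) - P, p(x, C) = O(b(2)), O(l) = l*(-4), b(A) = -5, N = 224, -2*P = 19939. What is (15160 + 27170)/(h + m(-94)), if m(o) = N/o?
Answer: 3979020/938789 ≈ 4.2385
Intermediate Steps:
P = -19939/2 (P = -½*19939 = -19939/2 ≈ -9969.5)
O(l) = -4*l
p(x, C) = 20 (p(x, C) = -4*(-5) = 20)
m(o) = 224/o
h = 19979/2 (h = 20 - 1*(-19939/2) = 20 + 19939/2 = 19979/2 ≈ 9989.5)
(15160 + 27170)/(h + m(-94)) = (15160 + 27170)/(19979/2 + 224/(-94)) = 42330/(19979/2 + 224*(-1/94)) = 42330/(19979/2 - 112/47) = 42330/(938789/94) = 42330*(94/938789) = 3979020/938789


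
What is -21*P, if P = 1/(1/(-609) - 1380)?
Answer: 12789/840421 ≈ 0.015217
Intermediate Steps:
P = -609/840421 (P = 1/(-1/609 - 1380) = 1/(-840421/609) = -609/840421 ≈ -0.00072464)
-21*P = -21*(-609/840421) = 12789/840421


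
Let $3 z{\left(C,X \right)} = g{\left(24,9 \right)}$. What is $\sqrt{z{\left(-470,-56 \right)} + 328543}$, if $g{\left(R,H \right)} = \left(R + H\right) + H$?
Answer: $\sqrt{328557} \approx 573.2$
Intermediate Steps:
$g{\left(R,H \right)} = R + 2 H$ ($g{\left(R,H \right)} = \left(H + R\right) + H = R + 2 H$)
$z{\left(C,X \right)} = 14$ ($z{\left(C,X \right)} = \frac{24 + 2 \cdot 9}{3} = \frac{24 + 18}{3} = \frac{1}{3} \cdot 42 = 14$)
$\sqrt{z{\left(-470,-56 \right)} + 328543} = \sqrt{14 + 328543} = \sqrt{328557}$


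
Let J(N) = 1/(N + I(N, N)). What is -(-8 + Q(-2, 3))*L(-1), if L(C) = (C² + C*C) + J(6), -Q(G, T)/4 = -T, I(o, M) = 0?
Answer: -26/3 ≈ -8.6667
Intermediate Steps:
J(N) = 1/N (J(N) = 1/(N + 0) = 1/N)
Q(G, T) = 4*T (Q(G, T) = -(-4)*T = 4*T)
L(C) = ⅙ + 2*C² (L(C) = (C² + C*C) + 1/6 = (C² + C²) + ⅙ = 2*C² + ⅙ = ⅙ + 2*C²)
-(-8 + Q(-2, 3))*L(-1) = -(-8 + 4*3)*(⅙ + 2*(-1)²) = -(-8 + 12)*(⅙ + 2*1) = -4*(⅙ + 2) = -4*13/6 = -1*26/3 = -26/3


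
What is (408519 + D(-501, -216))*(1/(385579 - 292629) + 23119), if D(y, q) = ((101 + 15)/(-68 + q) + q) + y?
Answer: 62219383615392563/6599450 ≈ 9.4280e+9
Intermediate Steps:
D(y, q) = q + y + 116/(-68 + q) (D(y, q) = (116/(-68 + q) + q) + y = (q + 116/(-68 + q)) + y = q + y + 116/(-68 + q))
(408519 + D(-501, -216))*(1/(385579 - 292629) + 23119) = (408519 + (116 + (-216)² - 68*(-216) - 68*(-501) - 216*(-501))/(-68 - 216))*(1/(385579 - 292629) + 23119) = (408519 + (116 + 46656 + 14688 + 34068 + 108216)/(-284))*(1/92950 + 23119) = (408519 - 1/284*203744)*(1/92950 + 23119) = (408519 - 50936/71)*(2148911051/92950) = (28953913/71)*(2148911051/92950) = 62219383615392563/6599450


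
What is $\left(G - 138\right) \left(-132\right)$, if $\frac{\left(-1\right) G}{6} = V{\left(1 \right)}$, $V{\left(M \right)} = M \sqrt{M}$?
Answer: $19008$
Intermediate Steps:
$V{\left(M \right)} = M^{\frac{3}{2}}$
$G = -6$ ($G = - 6 \cdot 1^{\frac{3}{2}} = \left(-6\right) 1 = -6$)
$\left(G - 138\right) \left(-132\right) = \left(-6 - 138\right) \left(-132\right) = \left(-144\right) \left(-132\right) = 19008$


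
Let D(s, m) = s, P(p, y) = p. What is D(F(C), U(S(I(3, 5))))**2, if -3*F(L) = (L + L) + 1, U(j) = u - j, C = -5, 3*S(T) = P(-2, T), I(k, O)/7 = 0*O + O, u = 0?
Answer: 9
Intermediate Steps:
I(k, O) = 7*O (I(k, O) = 7*(0*O + O) = 7*(0 + O) = 7*O)
S(T) = -2/3 (S(T) = (1/3)*(-2) = -2/3)
U(j) = -j (U(j) = 0 - j = -j)
F(L) = -1/3 - 2*L/3 (F(L) = -((L + L) + 1)/3 = -(2*L + 1)/3 = -(1 + 2*L)/3 = -1/3 - 2*L/3)
D(F(C), U(S(I(3, 5))))**2 = (-1/3 - 2/3*(-5))**2 = (-1/3 + 10/3)**2 = 3**2 = 9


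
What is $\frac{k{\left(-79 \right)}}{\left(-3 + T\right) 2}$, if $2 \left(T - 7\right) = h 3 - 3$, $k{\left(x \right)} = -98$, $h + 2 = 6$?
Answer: $- \frac{98}{17} \approx -5.7647$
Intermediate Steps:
$h = 4$ ($h = -2 + 6 = 4$)
$T = \frac{23}{2}$ ($T = 7 + \frac{4 \cdot 3 - 3}{2} = 7 + \frac{12 - 3}{2} = 7 + \frac{1}{2} \cdot 9 = 7 + \frac{9}{2} = \frac{23}{2} \approx 11.5$)
$\frac{k{\left(-79 \right)}}{\left(-3 + T\right) 2} = - \frac{98}{\left(-3 + \frac{23}{2}\right) 2} = - \frac{98}{\frac{17}{2} \cdot 2} = - \frac{98}{17}$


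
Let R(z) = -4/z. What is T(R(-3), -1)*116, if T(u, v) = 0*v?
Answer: 0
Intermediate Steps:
T(u, v) = 0
T(R(-3), -1)*116 = 0*116 = 0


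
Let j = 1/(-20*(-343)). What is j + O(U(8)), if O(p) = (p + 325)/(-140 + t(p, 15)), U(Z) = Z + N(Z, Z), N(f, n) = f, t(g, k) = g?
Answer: -4716/1715 ≈ -2.7499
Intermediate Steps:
j = 1/6860 ≈ 0.00014577
U(Z) = 2*Z (U(Z) = Z + Z = 2*Z)
O(p) = (325 + p)/(-140 + p) (O(p) = (p + 325)/(-140 + p) = (325 + p)/(-140 + p))
j + O(U(8)) = 1/6860 + (325 + 2*8)/(-140 + 2*8) = 1/6860 + (325 + 16)/(-140 + 16) = 1/6860 + 341/(-124) = 1/6860 - 1/124*341 = 1/6860 - 11/4 = -4716/1715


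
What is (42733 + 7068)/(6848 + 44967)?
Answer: 49801/51815 ≈ 0.96113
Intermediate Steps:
(42733 + 7068)/(6848 + 44967) = 49801/51815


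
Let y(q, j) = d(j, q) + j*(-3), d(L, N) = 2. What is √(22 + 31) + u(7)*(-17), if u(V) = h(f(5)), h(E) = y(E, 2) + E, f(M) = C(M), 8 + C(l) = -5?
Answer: 289 + √53 ≈ 296.28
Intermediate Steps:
y(q, j) = 2 - 3*j (y(q, j) = 2 + j*(-3) = 2 - 3*j)
C(l) = -13 (C(l) = -8 - 5 = -13)
f(M) = -13
h(E) = -4 + E (h(E) = (2 - 3*2) + E = (2 - 6) + E = -4 + E)
u(V) = -17 (u(V) = -4 - 13 = -17)
√(22 + 31) + u(7)*(-17) = √(22 + 31) - 17*(-17) = √53 + 289 = 289 + √53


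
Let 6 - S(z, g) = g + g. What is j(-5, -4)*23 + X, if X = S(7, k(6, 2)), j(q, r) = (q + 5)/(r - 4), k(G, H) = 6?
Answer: -6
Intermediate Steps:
S(z, g) = 6 - 2*g (S(z, g) = 6 - (g + g) = 6 - 2*g)
j(q, r) = (5 + q)/(-4 + r)
X = -6 (X = 6 - 2*6 = 6 - 12 = -6)
j(-5, -4)*23 + X = ((5 - 5)/(-4 - 4))*23 - 6 = (0/(-8))*23 - 6 = -1/8*0*23 - 6 = 0*23 - 6 = 0 - 6 = -6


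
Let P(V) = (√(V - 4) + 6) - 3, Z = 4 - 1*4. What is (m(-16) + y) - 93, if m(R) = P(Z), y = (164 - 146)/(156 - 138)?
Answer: -89 + 2*I ≈ -89.0 + 2.0*I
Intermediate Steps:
Z = 0 (Z = 4 - 4 = 0)
y = 1 (y = 18/18 = 18*(1/18) = 1)
P(V) = 3 + √(-4 + V) (P(V) = (√(-4 + V) + 6) - 3 = (6 + √(-4 + V)) - 3 = 3 + √(-4 + V))
m(R) = 3 + 2*I (m(R) = 3 + √(-4 + 0) = 3 + √(-4) = 3 + 2*I)
(m(-16) + y) - 93 = ((3 + 2*I) + 1) - 93 = (4 + 2*I) - 93 = -89 + 2*I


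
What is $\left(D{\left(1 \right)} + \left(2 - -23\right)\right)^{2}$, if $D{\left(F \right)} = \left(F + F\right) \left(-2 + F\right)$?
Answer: $529$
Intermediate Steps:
$D{\left(F \right)} = 2 F \left(-2 + F\right)$
$\left(D{\left(1 \right)} + \left(2 - -23\right)\right)^{2} = \left(2 \cdot 1 \left(-2 + 1\right) + \left(2 - -23\right)\right)^{2} = \left(2 \cdot 1 \left(-1\right) + \left(2 + 23\right)\right)^{2} = \left(-2 + 25\right)^{2} = 23^{2} = 529$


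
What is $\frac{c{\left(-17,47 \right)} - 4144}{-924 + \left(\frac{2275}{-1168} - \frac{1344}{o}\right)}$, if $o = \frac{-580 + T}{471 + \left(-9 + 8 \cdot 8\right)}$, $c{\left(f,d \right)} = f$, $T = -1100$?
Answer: $\frac{24300240}{2950063} \approx 8.2372$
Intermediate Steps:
$o = - \frac{840}{263}$ ($o = \frac{-580 - 1100}{471 + \left(-9 + 8 \cdot 8\right)} = - \frac{1680}{471 + \left(-9 + 64\right)} = - \frac{1680}{471 + 55} = - \frac{1680}{526} = \left(-1680\right) \frac{1}{526} = - \frac{840}{263} \approx -3.1939$)
$\frac{c{\left(-17,47 \right)} - 4144}{-924 + \left(\frac{2275}{-1168} - \frac{1344}{o}\right)} = \frac{-17 - 4144}{-924 + \left(\frac{2275}{-1168} - \frac{1344}{- \frac{840}{263}}\right)} = - \frac{4161}{-924 + \left(2275 \left(- \frac{1}{1168}\right) - - \frac{2104}{5}\right)} = - \frac{4161}{-924 + \left(- \frac{2275}{1168} + \frac{2104}{5}\right)} = - \frac{4161}{-924 + \frac{2446097}{5840}} = - \frac{4161}{- \frac{2950063}{5840}} = \left(-4161\right) \left(- \frac{5840}{2950063}\right) = \frac{24300240}{2950063}$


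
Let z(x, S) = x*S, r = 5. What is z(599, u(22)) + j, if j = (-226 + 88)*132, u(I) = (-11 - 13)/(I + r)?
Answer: -168736/9 ≈ -18748.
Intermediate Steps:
u(I) = -24/(5 + I) (u(I) = (-11 - 13)/(I + 5) = -24/(5 + I))
j = -18216 (j = -138*132 = -18216)
z(x, S) = S*x
z(599, u(22)) + j = -24/(5 + 22)*599 - 18216 = -24/27*599 - 18216 = -24*1/27*599 - 18216 = -8/9*599 - 18216 = -4792/9 - 18216 = -168736/9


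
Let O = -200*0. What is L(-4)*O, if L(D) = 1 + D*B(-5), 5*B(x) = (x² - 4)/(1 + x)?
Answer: 0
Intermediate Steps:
O = 0
B(x) = (-4 + x²)/(5*(1 + x)) (B(x) = ((x² - 4)/(1 + x))/5 = ((-4 + x²)/(1 + x))/5 = (-4 + x²)/(5*(1 + x)))
L(D) = 1 - 21*D/20 (L(D) = 1 + D*((-4 + (-5)²)/(5*(1 - 5))) = 1 + D*((⅕)*(-4 + 25)/(-4)) = 1 + D*((⅕)*(-¼)*21) = 1 + D*(-21/20) = 1 - 21*D/20)
L(-4)*O = (1 - 21/20*(-4))*0 = (1 + 21/5)*0 = (26/5)*0 = 0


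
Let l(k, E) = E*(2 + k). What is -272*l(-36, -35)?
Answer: -323680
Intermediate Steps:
-272*l(-36, -35) = -(-9520)*(2 - 36) = -(-9520)*(-34) = -272*1190 = -323680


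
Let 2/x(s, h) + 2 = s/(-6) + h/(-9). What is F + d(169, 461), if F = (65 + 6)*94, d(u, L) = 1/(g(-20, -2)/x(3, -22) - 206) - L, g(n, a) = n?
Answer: 11487828/1849 ≈ 6213.0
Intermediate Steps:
x(s, h) = 2/(-2 - s/6 - h/9) (x(s, h) = 2/(-2 + (s/(-6) + h/(-9))) = 2/(-2 + (s*(-⅙) + h*(-⅑))) = 2/(-2 + (-s/6 - h/9)) = 2/(-2 - s/6 - h/9))
d(u, L) = -9/1849 - L (d(u, L) = 1/(-20/((-36/(36 + 2*(-22) + 3*3))) - 206) - L = 1/(-20/((-36/(36 - 44 + 9))) - 206) - L = 1/(-20/((-36/1)) - 206) - L = 1/(-20/((-36*1)) - 206) - L = 1/(-20/(-36) - 206) - L = 1/(-20*(-1/36) - 206) - L = 1/(5/9 - 206) - L = 1/(-1849/9) - L = -9/1849 - L)
F = 6674 (F = 71*94 = 6674)
F + d(169, 461) = 6674 + (-9/1849 - 1*461) = 6674 + (-9/1849 - 461) = 6674 - 852398/1849 = 11487828/1849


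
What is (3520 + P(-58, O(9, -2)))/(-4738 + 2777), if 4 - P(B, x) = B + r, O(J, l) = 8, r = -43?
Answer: -3625/1961 ≈ -1.8485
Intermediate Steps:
P(B, x) = 47 - B (P(B, x) = 4 - (B - 43) = 4 - (-43 + B) = 4 + (43 - B) = 47 - B)
(3520 + P(-58, O(9, -2)))/(-4738 + 2777) = (3520 + (47 - 1*(-58)))/(-4738 + 2777) = (3520 + (47 + 58))/(-1961) = (3520 + 105)*(-1/1961) = 3625*(-1/1961) = -3625/1961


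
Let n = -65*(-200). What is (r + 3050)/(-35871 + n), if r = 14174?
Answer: -17224/22871 ≈ -0.75309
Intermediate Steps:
n = 13000
(r + 3050)/(-35871 + n) = (14174 + 3050)/(-35871 + 13000) = 17224/(-22871) = 17224*(-1/22871) = -17224/22871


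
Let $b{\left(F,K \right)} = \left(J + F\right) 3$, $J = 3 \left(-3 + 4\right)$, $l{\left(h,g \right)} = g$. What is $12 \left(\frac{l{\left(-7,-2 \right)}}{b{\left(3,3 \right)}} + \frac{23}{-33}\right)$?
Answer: $- \frac{320}{33} \approx -9.697$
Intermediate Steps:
$J = 3$ ($J = 3 \cdot 1 = 3$)
$b{\left(F,K \right)} = 9 + 3 F$ ($b{\left(F,K \right)} = \left(3 + F\right) 3 = 9 + 3 F$)
$12 \left(\frac{l{\left(-7,-2 \right)}}{b{\left(3,3 \right)}} + \frac{23}{-33}\right) = 12 \left(- \frac{2}{9 + 3 \cdot 3} + \frac{23}{-33}\right) = 12 \left(- \frac{2}{9 + 9} + 23 \left(- \frac{1}{33}\right)\right) = 12 \left(- \frac{2}{18} - \frac{23}{33}\right) = 12 \left(\left(-2\right) \frac{1}{18} - \frac{23}{33}\right) = 12 \left(- \frac{1}{9} - \frac{23}{33}\right) = 12 \left(- \frac{80}{99}\right) = - \frac{320}{33}$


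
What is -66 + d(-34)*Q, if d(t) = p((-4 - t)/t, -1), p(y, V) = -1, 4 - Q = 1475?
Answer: 1405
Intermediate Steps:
Q = -1471 (Q = 4 - 1*1475 = 4 - 1475 = -1471)
d(t) = -1
-66 + d(-34)*Q = -66 - 1*(-1471) = -66 + 1471 = 1405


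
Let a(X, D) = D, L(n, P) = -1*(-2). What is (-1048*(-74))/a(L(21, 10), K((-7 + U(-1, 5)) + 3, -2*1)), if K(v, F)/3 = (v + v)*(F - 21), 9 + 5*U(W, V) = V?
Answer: 24235/207 ≈ 117.08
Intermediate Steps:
U(W, V) = -9/5 + V/5
L(n, P) = 2
K(v, F) = 6*v*(-21 + F) (K(v, F) = 3*((v + v)*(F - 21)) = 3*((2*v)*(-21 + F)) = 3*(2*v*(-21 + F)) = 6*v*(-21 + F))
(-1048*(-74))/a(L(21, 10), K((-7 + U(-1, 5)) + 3, -2*1)) = (-1048*(-74))/((6*((-7 + (-9/5 + (1/5)*5)) + 3)*(-21 - 2*1))) = 77552/((6*((-7 + (-9/5 + 1)) + 3)*(-21 - 2))) = 77552/((6*((-7 - 4/5) + 3)*(-23))) = 77552/((6*(-39/5 + 3)*(-23))) = 77552/((6*(-24/5)*(-23))) = 77552/(3312/5) = 77552*(5/3312) = 24235/207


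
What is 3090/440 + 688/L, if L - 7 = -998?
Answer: 275947/43604 ≈ 6.3285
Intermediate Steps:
L = -991 (L = 7 - 998 = -991)
3090/440 + 688/L = 3090/440 + 688/(-991) = 3090*(1/440) + 688*(-1/991) = 309/44 - 688/991 = 275947/43604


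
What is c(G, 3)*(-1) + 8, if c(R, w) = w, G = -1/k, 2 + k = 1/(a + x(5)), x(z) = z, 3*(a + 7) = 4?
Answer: 5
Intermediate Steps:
a = -17/3 (a = -7 + (⅓)*4 = -7 + 4/3 = -17/3 ≈ -5.6667)
k = -7/2 (k = -2 + 1/(-17/3 + 5) = -2 + 1/(-⅔) = -2 - 3/2 = -7/2 ≈ -3.5000)
G = 2/7 (G = -1/(-7/2) = -1*(-2/7) = 2/7 ≈ 0.28571)
c(G, 3)*(-1) + 8 = 3*(-1) + 8 = -3 + 8 = 5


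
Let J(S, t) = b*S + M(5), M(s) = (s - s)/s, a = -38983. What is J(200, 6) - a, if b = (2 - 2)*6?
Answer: 38983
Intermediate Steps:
M(s) = 0 (M(s) = 0/s = 0)
b = 0 (b = 0*6 = 0)
J(S, t) = 0 (J(S, t) = 0*S + 0 = 0 + 0 = 0)
J(200, 6) - a = 0 - 1*(-38983) = 0 + 38983 = 38983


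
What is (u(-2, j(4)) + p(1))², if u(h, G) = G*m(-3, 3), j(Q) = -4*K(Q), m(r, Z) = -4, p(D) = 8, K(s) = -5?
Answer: 5184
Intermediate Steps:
j(Q) = 20 (j(Q) = -4*(-5) = 20)
u(h, G) = -4*G (u(h, G) = G*(-4) = -4*G)
(u(-2, j(4)) + p(1))² = (-4*20 + 8)² = (-80 + 8)² = (-72)² = 5184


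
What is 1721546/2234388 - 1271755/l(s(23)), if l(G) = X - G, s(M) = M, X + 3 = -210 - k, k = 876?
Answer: 710877117523/621159864 ≈ 1144.4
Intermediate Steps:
X = -1089 (X = -3 + (-210 - 1*876) = -3 + (-210 - 876) = -3 - 1086 = -1089)
l(G) = -1089 - G
1721546/2234388 - 1271755/l(s(23)) = 1721546/2234388 - 1271755/(-1089 - 1*23) = 1721546*(1/2234388) - 1271755/(-1089 - 23) = 860773/1117194 - 1271755/(-1112) = 860773/1117194 - 1271755*(-1/1112) = 860773/1117194 + 1271755/1112 = 710877117523/621159864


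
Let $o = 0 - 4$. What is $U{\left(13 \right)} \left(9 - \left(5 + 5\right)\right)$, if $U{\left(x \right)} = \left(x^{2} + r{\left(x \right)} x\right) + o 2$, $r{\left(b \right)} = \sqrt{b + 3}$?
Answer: $-213$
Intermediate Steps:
$o = -4$
$r{\left(b \right)} = \sqrt{3 + b}$
$U{\left(x \right)} = -8 + x^{2} + x \sqrt{3 + x}$ ($U{\left(x \right)} = \left(x^{2} + \sqrt{3 + x} x\right) - 8 = \left(x^{2} + x \sqrt{3 + x}\right) - 8 = -8 + x^{2} + x \sqrt{3 + x}$)
$U{\left(13 \right)} \left(9 - \left(5 + 5\right)\right) = \left(-8 + 13^{2} + 13 \sqrt{3 + 13}\right) \left(9 - \left(5 + 5\right)\right) = \left(-8 + 169 + 13 \sqrt{16}\right) \left(9 - 10\right) = \left(-8 + 169 + 13 \cdot 4\right) \left(9 - 10\right) = \left(-8 + 169 + 52\right) \left(-1\right) = 213 \left(-1\right) = -213$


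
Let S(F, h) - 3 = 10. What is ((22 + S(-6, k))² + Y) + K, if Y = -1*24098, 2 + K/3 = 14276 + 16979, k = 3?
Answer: 70886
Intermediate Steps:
S(F, h) = 13 (S(F, h) = 3 + 10 = 13)
K = 93759 (K = -6 + 3*(14276 + 16979) = -6 + 3*31255 = -6 + 93765 = 93759)
Y = -24098
((22 + S(-6, k))² + Y) + K = ((22 + 13)² - 24098) + 93759 = (35² - 24098) + 93759 = (1225 - 24098) + 93759 = -22873 + 93759 = 70886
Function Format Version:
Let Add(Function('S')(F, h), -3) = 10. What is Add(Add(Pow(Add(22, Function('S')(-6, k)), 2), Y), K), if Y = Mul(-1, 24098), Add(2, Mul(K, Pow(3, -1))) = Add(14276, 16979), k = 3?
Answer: 70886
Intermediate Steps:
Function('S')(F, h) = 13 (Function('S')(F, h) = Add(3, 10) = 13)
K = 93759 (K = Add(-6, Mul(3, Add(14276, 16979))) = Add(-6, Mul(3, 31255)) = Add(-6, 93765) = 93759)
Y = -24098
Add(Add(Pow(Add(22, Function('S')(-6, k)), 2), Y), K) = Add(Add(Pow(Add(22, 13), 2), -24098), 93759) = Add(Add(Pow(35, 2), -24098), 93759) = Add(Add(1225, -24098), 93759) = Add(-22873, 93759) = 70886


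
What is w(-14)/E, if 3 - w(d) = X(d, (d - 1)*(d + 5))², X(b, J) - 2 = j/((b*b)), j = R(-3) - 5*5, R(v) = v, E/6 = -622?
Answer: 11/91434 ≈ 0.00012031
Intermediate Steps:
E = -3732 (E = 6*(-622) = -3732)
j = -28 (j = -3 - 5*5 = -3 - 25 = -28)
X(b, J) = 2 - 28/b²
w(d) = 3 - (2 - 28/d²)²
w(-14)/E = (-1 - 784/(-14)⁴ + 112/(-14)²)/(-3732) = (-1 - 784*1/38416 + 112*(1/196))*(-1/3732) = (-1 - 1/49 + 4/7)*(-1/3732) = -22/49*(-1/3732) = 11/91434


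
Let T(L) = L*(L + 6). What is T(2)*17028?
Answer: 272448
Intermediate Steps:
T(L) = L*(6 + L)
T(2)*17028 = (2*(6 + 2))*17028 = (2*8)*17028 = 16*17028 = 272448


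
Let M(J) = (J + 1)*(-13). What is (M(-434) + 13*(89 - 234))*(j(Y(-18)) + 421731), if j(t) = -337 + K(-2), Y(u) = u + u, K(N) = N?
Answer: 1577691648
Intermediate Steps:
Y(u) = 2*u
M(J) = -13 - 13*J (M(J) = (1 + J)*(-13) = -13 - 13*J)
j(t) = -339 (j(t) = -337 - 2 = -339)
(M(-434) + 13*(89 - 234))*(j(Y(-18)) + 421731) = ((-13 - 13*(-434)) + 13*(89 - 234))*(-339 + 421731) = ((-13 + 5642) + 13*(-145))*421392 = (5629 - 1885)*421392 = 3744*421392 = 1577691648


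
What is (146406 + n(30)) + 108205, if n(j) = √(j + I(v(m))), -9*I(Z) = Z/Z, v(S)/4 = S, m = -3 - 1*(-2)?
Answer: 254611 + √269/3 ≈ 2.5462e+5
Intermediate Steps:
m = -1 (m = -3 + 2 = -1)
v(S) = 4*S
I(Z) = -⅑ (I(Z) = -Z/(9*Z) = -⅑*1 = -⅑)
n(j) = √(-⅑ + j) (n(j) = √(j - ⅑) = √(-⅑ + j))
(146406 + n(30)) + 108205 = (146406 + √(-1 + 9*30)/3) + 108205 = (146406 + √(-1 + 270)/3) + 108205 = (146406 + √269/3) + 108205 = 254611 + √269/3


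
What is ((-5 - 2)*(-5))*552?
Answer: 19320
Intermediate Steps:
((-5 - 2)*(-5))*552 = -7*(-5)*552 = 35*552 = 19320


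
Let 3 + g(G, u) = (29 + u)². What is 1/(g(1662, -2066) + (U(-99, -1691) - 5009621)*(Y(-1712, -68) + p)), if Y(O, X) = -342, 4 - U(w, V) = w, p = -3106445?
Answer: 1/15563509548032 ≈ 6.4253e-14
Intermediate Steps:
U(w, V) = 4 - w
g(G, u) = -3 + (29 + u)²
1/(g(1662, -2066) + (U(-99, -1691) - 5009621)*(Y(-1712, -68) + p)) = 1/((-3 + (29 - 2066)²) + ((4 - 1*(-99)) - 5009621)*(-342 - 3106445)) = 1/((-3 + (-2037)²) + ((4 + 99) - 5009621)*(-3106787)) = 1/((-3 + 4149369) + (103 - 5009621)*(-3106787)) = 1/(4149366 - 5009518*(-3106787)) = 1/(4149366 + 15563505398666) = 1/15563509548032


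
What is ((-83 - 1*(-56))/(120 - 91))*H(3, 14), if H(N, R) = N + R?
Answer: -459/29 ≈ -15.828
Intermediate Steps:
((-83 - 1*(-56))/(120 - 91))*H(3, 14) = ((-83 - 1*(-56))/(120 - 91))*(3 + 14) = ((-83 + 56)/29)*17 = ((1/29)*(-27))*17 = -27/29*17 = -459/29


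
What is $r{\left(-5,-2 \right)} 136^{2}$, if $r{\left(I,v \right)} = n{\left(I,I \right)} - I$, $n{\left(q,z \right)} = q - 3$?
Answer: $-55488$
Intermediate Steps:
$n{\left(q,z \right)} = -3 + q$
$r{\left(I,v \right)} = -3$ ($r{\left(I,v \right)} = \left(-3 + I\right) - I = -3$)
$r{\left(-5,-2 \right)} 136^{2} = - 3 \cdot 136^{2} = \left(-3\right) 18496 = -55488$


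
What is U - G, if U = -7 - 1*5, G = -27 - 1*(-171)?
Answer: -156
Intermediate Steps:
G = 144 (G = -27 + 171 = 144)
U = -12 (U = -7 - 5 = -12)
U - G = -12 - 1*144 = -12 - 144 = -156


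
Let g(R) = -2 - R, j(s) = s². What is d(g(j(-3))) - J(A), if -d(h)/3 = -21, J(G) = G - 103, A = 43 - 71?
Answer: 194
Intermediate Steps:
A = -28
J(G) = -103 + G
d(h) = 63 (d(h) = -3*(-21) = 63)
d(g(j(-3))) - J(A) = 63 - (-103 - 28) = 63 - 1*(-131) = 63 + 131 = 194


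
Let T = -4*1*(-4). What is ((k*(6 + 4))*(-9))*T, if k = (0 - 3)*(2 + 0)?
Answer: 8640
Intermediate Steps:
k = -6 (k = -3*2 = -6)
T = 16 (T = -4*(-4) = 16)
((k*(6 + 4))*(-9))*T = (-6*(6 + 4)*(-9))*16 = (-6*10*(-9))*16 = -60*(-9)*16 = 540*16 = 8640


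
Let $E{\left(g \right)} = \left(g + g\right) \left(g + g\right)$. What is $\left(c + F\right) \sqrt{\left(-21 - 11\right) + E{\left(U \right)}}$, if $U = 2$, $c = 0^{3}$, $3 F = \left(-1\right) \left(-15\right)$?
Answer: $20 i \approx 20.0 i$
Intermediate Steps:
$F = 5$ ($F = \frac{\left(-1\right) \left(-15\right)}{3} = \frac{1}{3} \cdot 15 = 5$)
$c = 0$
$E{\left(g \right)} = 4 g^{2}$ ($E{\left(g \right)} = 2 g 2 g = 4 g^{2}$)
$\left(c + F\right) \sqrt{\left(-21 - 11\right) + E{\left(U \right)}} = \left(0 + 5\right) \sqrt{\left(-21 - 11\right) + 4 \cdot 2^{2}} = 5 \sqrt{-32 + 4 \cdot 4} = 5 \sqrt{-32 + 16} = 5 \sqrt{-16} = 5 \cdot 4 i = 20 i$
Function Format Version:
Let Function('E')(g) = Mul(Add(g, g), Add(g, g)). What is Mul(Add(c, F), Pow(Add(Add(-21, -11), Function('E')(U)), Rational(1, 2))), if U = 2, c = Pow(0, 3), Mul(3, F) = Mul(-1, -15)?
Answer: Mul(20, I) ≈ Mul(20.000, I)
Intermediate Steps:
F = 5 (F = Mul(Rational(1, 3), Mul(-1, -15)) = Mul(Rational(1, 3), 15) = 5)
c = 0
Function('E')(g) = Mul(4, Pow(g, 2)) (Function('E')(g) = Mul(Mul(2, g), Mul(2, g)) = Mul(4, Pow(g, 2)))
Mul(Add(c, F), Pow(Add(Add(-21, -11), Function('E')(U)), Rational(1, 2))) = Mul(Add(0, 5), Pow(Add(Add(-21, -11), Mul(4, Pow(2, 2))), Rational(1, 2))) = Mul(5, Pow(Add(-32, Mul(4, 4)), Rational(1, 2))) = Mul(5, Pow(Add(-32, 16), Rational(1, 2))) = Mul(5, Pow(-16, Rational(1, 2))) = Mul(5, Mul(4, I)) = Mul(20, I)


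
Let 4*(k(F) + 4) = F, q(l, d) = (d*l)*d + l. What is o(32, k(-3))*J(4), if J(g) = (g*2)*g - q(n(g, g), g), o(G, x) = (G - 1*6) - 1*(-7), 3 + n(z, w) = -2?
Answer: 3861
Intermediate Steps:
n(z, w) = -5 (n(z, w) = -3 - 2 = -5)
q(l, d) = l + l*d**2 (q(l, d) = l*d**2 + l = l + l*d**2)
k(F) = -4 + F/4
o(G, x) = 1 + G (o(G, x) = (G - 6) + 7 = (-6 + G) + 7 = 1 + G)
J(g) = 5 + 7*g**2 (J(g) = (g*2)*g - (-5)*(1 + g**2) = (2*g)*g - (-5 - 5*g**2) = 2*g**2 + (5 + 5*g**2) = 5 + 7*g**2)
o(32, k(-3))*J(4) = (1 + 32)*(5 + 7*4**2) = 33*(5 + 7*16) = 33*(5 + 112) = 33*117 = 3861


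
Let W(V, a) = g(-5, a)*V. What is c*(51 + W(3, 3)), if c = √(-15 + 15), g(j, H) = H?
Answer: 0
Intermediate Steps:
W(V, a) = V*a (W(V, a) = a*V = V*a)
c = 0 (c = √0 = 0)
c*(51 + W(3, 3)) = 0*(51 + 3*3) = 0*(51 + 9) = 0*60 = 0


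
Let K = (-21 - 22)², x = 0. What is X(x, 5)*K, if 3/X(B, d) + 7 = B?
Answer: -5547/7 ≈ -792.43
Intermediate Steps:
X(B, d) = 3/(-7 + B)
K = 1849 (K = (-43)² = 1849)
X(x, 5)*K = (3/(-7 + 0))*1849 = (3/(-7))*1849 = (3*(-⅐))*1849 = -3/7*1849 = -5547/7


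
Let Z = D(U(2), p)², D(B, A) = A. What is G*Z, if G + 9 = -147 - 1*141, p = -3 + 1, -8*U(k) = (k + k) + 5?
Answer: -1188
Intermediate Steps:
U(k) = -5/8 - k/4 (U(k) = -((k + k) + 5)/8 = -(2*k + 5)/8 = -(5 + 2*k)/8 = -5/8 - k/4)
p = -2
G = -297 (G = -9 + (-147 - 1*141) = -9 + (-147 - 141) = -9 - 288 = -297)
Z = 4 (Z = (-2)² = 4)
G*Z = -297*4 = -1188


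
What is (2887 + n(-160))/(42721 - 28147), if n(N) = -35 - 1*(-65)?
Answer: 2917/14574 ≈ 0.20015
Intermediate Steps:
n(N) = 30 (n(N) = -35 + 65 = 30)
(2887 + n(-160))/(42721 - 28147) = (2887 + 30)/(42721 - 28147) = 2917/14574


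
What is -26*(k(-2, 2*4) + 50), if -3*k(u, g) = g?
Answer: -3692/3 ≈ -1230.7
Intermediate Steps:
k(u, g) = -g/3
-26*(k(-2, 2*4) + 50) = -26*(-2*4/3 + 50) = -26*(-1/3*8 + 50) = -26*(-8/3 + 50) = -26*142/3 = -3692/3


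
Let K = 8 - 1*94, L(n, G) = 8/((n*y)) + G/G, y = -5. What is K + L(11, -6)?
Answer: -4683/55 ≈ -85.146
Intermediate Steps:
L(n, G) = 1 - 8/(5*n) (L(n, G) = 8/((n*(-5))) + G/G = 8/((-5*n)) + 1 = 8*(-1/(5*n)) + 1 = -8/(5*n) + 1 = 1 - 8/(5*n))
K = -86 (K = 8 - 94 = -86)
K + L(11, -6) = -86 + (-8/5 + 11)/11 = -86 + (1/11)*(47/5) = -86 + 47/55 = -4683/55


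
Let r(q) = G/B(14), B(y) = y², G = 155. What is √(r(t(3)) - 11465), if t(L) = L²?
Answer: 3*I*√249665/14 ≈ 107.07*I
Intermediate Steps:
r(q) = 155/196 (r(q) = 155/(14²) = 155/196)
√(r(t(3)) - 11465) = √(155/196 - 11465) = √(-2246985/196) = 3*I*√249665/14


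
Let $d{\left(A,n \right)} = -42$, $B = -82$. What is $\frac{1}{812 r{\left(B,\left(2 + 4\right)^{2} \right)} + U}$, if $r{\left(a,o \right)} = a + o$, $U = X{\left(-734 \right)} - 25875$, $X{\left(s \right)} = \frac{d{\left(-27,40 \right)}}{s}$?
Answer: $- \frac{367}{23204288} \approx -1.5816 \cdot 10^{-5}$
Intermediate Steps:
$X{\left(s \right)} = - \frac{42}{s}$
$U = - \frac{9496104}{367}$ ($U = - \frac{42}{-734} - 25875 = \left(-42\right) \left(- \frac{1}{734}\right) - 25875 = \frac{21}{367} - 25875 = - \frac{9496104}{367} \approx -25875.0$)
$\frac{1}{812 r{\left(B,\left(2 + 4\right)^{2} \right)} + U} = \frac{1}{812 \left(-82 + \left(2 + 4\right)^{2}\right) - \frac{9496104}{367}} = \frac{1}{812 \left(-82 + 6^{2}\right) - \frac{9496104}{367}} = \frac{1}{812 \left(-82 + 36\right) - \frac{9496104}{367}} = \frac{1}{812 \left(-46\right) - \frac{9496104}{367}} = \frac{1}{-37352 - \frac{9496104}{367}} = \frac{1}{- \frac{23204288}{367}} = - \frac{367}{23204288}$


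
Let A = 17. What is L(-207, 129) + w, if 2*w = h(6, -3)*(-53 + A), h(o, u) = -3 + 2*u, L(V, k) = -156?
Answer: 6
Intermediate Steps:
w = 162 (w = ((-3 + 2*(-3))*(-53 + 17))/2 = ((-3 - 6)*(-36))/2 = (-9*(-36))/2 = (½)*324 = 162)
L(-207, 129) + w = -156 + 162 = 6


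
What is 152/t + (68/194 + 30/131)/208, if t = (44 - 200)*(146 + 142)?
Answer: -42605/71362512 ≈ -0.00059702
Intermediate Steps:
t = -44928 (t = -156*288 = -44928)
152/t + (68/194 + 30/131)/208 = 152/(-44928) + (68/194 + 30/131)/208 = 152*(-1/44928) + (68*(1/194) + 30*(1/131))*(1/208) = -19/5616 + (34/97 + 30/131)*(1/208) = -19/5616 + (7364/12707)*(1/208) = -19/5616 + 1841/660764 = -42605/71362512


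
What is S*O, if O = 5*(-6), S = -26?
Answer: 780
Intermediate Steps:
O = -30
S*O = -26*(-30) = 780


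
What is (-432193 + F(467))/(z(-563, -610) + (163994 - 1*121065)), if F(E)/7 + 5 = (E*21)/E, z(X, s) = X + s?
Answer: -33237/3212 ≈ -10.348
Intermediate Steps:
F(E) = 112 (F(E) = -35 + 7*((E*21)/E) = -35 + 7*((21*E)/E) = -35 + 7*21 = -35 + 147 = 112)
(-432193 + F(467))/(z(-563, -610) + (163994 - 1*121065)) = (-432193 + 112)/((-563 - 610) + (163994 - 1*121065)) = -432081/(-1173 + (163994 - 121065)) = -432081/(-1173 + 42929) = -432081/41756 = -432081*1/41756 = -33237/3212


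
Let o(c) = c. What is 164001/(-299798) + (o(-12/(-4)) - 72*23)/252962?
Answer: -10495396764/18959375419 ≈ -0.55357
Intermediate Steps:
164001/(-299798) + (o(-12/(-4)) - 72*23)/252962 = 164001/(-299798) + (-12/(-4) - 72*23)/252962 = 164001*(-1/299798) + (-12*(-1/4) - 1656)*(1/252962) = -164001/299798 + (3 - 1656)*(1/252962) = -164001/299798 - 1653*1/252962 = -164001/299798 - 1653/252962 = -10495396764/18959375419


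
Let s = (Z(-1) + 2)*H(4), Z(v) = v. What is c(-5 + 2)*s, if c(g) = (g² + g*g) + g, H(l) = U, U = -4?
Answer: -60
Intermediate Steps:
H(l) = -4
s = -4 (s = (-1 + 2)*(-4) = 1*(-4) = -4)
c(g) = g + 2*g² (c(g) = (g² + g²) + g = 2*g² + g = g + 2*g²)
c(-5 + 2)*s = ((-5 + 2)*(1 + 2*(-5 + 2)))*(-4) = -3*(1 + 2*(-3))*(-4) = -3*(1 - 6)*(-4) = -3*(-5)*(-4) = 15*(-4) = -60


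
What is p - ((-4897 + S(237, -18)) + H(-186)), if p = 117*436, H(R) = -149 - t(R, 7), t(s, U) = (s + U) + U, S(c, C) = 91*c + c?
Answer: 34082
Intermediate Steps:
S(c, C) = 92*c
t(s, U) = s + 2*U (t(s, U) = (U + s) + U = s + 2*U)
H(R) = -163 - R (H(R) = -149 - (R + 2*7) = -149 - (R + 14) = -149 - (14 + R) = -149 + (-14 - R) = -163 - R)
p = 51012
p - ((-4897 + S(237, -18)) + H(-186)) = 51012 - ((-4897 + 92*237) + (-163 - 1*(-186))) = 51012 - ((-4897 + 21804) + (-163 + 186)) = 51012 - (16907 + 23) = 51012 - 1*16930 = 51012 - 16930 = 34082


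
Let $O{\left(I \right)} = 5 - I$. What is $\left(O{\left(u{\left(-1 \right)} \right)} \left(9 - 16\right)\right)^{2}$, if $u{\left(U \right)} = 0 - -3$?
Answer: $196$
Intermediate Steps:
$u{\left(U \right)} = 3$ ($u{\left(U \right)} = 0 + 3 = 3$)
$\left(O{\left(u{\left(-1 \right)} \right)} \left(9 - 16\right)\right)^{2} = \left(\left(5 - 3\right) \left(9 - 16\right)\right)^{2} = \left(\left(5 - 3\right) \left(-7\right)\right)^{2} = \left(2 \left(-7\right)\right)^{2} = \left(-14\right)^{2} = 196$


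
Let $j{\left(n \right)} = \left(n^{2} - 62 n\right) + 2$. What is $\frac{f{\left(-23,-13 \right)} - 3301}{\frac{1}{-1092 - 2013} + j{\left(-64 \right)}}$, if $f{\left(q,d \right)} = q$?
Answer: $- \frac{10321020}{25044929} \approx -0.4121$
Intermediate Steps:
$j{\left(n \right)} = 2 + n^{2} - 62 n$
$\frac{f{\left(-23,-13 \right)} - 3301}{\frac{1}{-1092 - 2013} + j{\left(-64 \right)}} = \frac{-23 - 3301}{\frac{1}{-1092 - 2013} + \left(2 + \left(-64\right)^{2} - -3968\right)} = - \frac{3324}{\frac{1}{-3105} + \left(2 + 4096 + 3968\right)} = - \frac{3324}{- \frac{1}{3105} + 8066} = - \frac{3324}{\frac{25044929}{3105}} = \left(-3324\right) \frac{3105}{25044929} = - \frac{10321020}{25044929}$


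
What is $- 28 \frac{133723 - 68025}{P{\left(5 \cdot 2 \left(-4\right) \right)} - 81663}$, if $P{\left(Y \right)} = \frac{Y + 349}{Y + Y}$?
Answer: $\frac{147163520}{6533349} \approx 22.525$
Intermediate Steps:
$P{\left(Y \right)} = \frac{349 + Y}{2 Y}$
$- 28 \frac{133723 - 68025}{P{\left(5 \cdot 2 \left(-4\right) \right)} - 81663} = - 28 \frac{133723 - 68025}{\frac{349 + 5 \cdot 2 \left(-4\right)}{2 \cdot 5 \cdot 2 \left(-4\right)} - 81663} = - 28 \frac{65698}{\frac{349 + 10 \left(-4\right)}{2 \cdot 10 \left(-4\right)} - 81663} = - 28 \frac{65698}{\frac{349 - 40}{2 \left(-40\right)} - 81663} = - 28 \frac{65698}{\frac{1}{2} \left(- \frac{1}{40}\right) 309 - 81663} = - 28 \frac{65698}{- \frac{309}{80} - 81663} = - 28 \frac{65698}{- \frac{6533349}{80}} = - 28 \cdot 65698 \left(- \frac{80}{6533349}\right) = \left(-28\right) \left(- \frac{5255840}{6533349}\right) = \frac{147163520}{6533349}$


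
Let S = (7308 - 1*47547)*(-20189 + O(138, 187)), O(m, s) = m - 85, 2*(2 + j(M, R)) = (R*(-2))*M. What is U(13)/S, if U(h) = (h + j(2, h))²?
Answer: 25/90028056 ≈ 2.7769e-7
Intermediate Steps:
j(M, R) = -2 - M*R (j(M, R) = -2 + ((R*(-2))*M)/2 = -2 + ((-2*R)*M)/2 = -2 + (-2*M*R)/2 = -2 - M*R)
O(m, s) = -85 + m
U(h) = (-2 - h)² (U(h) = (h + (-2 - 1*2*h))² = (h + (-2 - 2*h))² = (-2 - h)²)
S = 810252504 (S = (7308 - 1*47547)*(-20189 + (-85 + 138)) = (7308 - 47547)*(-20189 + 53) = -40239*(-20136) = 810252504)
U(13)/S = (2 + 13)²/810252504 = 15²*(1/810252504) = 225*(1/810252504) = 25/90028056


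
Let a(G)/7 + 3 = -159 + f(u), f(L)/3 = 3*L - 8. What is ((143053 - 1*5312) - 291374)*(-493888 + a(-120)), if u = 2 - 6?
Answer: 76116240786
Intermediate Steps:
u = -4
f(L) = -24 + 9*L (f(L) = 3*(3*L - 8) = 3*(-8 + 3*L) = -24 + 9*L)
a(G) = -1554 (a(G) = -21 + 7*(-159 + (-24 + 9*(-4))) = -21 + 7*(-159 + (-24 - 36)) = -21 + 7*(-159 - 60) = -21 + 7*(-219) = -21 - 1533 = -1554)
((143053 - 1*5312) - 291374)*(-493888 + a(-120)) = ((143053 - 1*5312) - 291374)*(-493888 - 1554) = ((143053 - 5312) - 291374)*(-495442) = (137741 - 291374)*(-495442) = -153633*(-495442) = 76116240786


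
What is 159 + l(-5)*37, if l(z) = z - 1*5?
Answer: -211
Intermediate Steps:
l(z) = -5 + z (l(z) = z - 5 = -5 + z)
159 + l(-5)*37 = 159 + (-5 - 5)*37 = 159 - 10*37 = 159 - 370 = -211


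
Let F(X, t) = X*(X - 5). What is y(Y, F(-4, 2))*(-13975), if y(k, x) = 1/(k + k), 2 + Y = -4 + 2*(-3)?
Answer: 13975/24 ≈ 582.29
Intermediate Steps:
F(X, t) = X*(-5 + X)
Y = -12 (Y = -2 + (-4 + 2*(-3)) = -2 + (-4 - 6) = -2 - 10 = -12)
y(k, x) = 1/(2*k)
y(Y, F(-4, 2))*(-13975) = ((½)/(-12))*(-13975) = ((½)*(-1/12))*(-13975) = -1/24*(-13975) = 13975/24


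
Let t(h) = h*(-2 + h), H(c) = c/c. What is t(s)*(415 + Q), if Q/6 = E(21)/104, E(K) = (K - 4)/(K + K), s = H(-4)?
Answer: -302137/728 ≈ -415.02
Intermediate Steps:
H(c) = 1
s = 1
E(K) = (-4 + K)/(2*K) (E(K) = (-4 + K)/((2*K)) = (-4 + K)*(1/(2*K)) = (-4 + K)/(2*K))
Q = 17/728 (Q = 6*(((1/2)*(-4 + 21)/21)/104) = 6*(((1/2)*(1/21)*17)*(1/104)) = 6*((17/42)*(1/104)) = 6*(17/4368) = 17/728 ≈ 0.023352)
t(s)*(415 + Q) = (1*(-2 + 1))*(415 + 17/728) = (1*(-1))*(302137/728) = -1*302137/728 = -302137/728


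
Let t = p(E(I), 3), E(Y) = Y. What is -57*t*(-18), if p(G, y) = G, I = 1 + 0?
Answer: 1026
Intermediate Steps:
I = 1
t = 1
-57*t*(-18) = -57*1*(-18) = -57*(-18) = 1026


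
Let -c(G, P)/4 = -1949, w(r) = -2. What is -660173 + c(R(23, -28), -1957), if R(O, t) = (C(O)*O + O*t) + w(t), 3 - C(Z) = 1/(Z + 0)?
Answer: -652377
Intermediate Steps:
C(Z) = 3 - 1/Z (C(Z) = 3 - 1/(Z + 0) = 3 - 1/Z)
R(O, t) = -2 + O*t + O*(3 - 1/O) (R(O, t) = ((3 - 1/O)*O + O*t) - 2 = (O*(3 - 1/O) + O*t) - 2 = (O*t + O*(3 - 1/O)) - 2 = -2 + O*t + O*(3 - 1/O))
c(G, P) = 7796 (c(G, P) = -4*(-1949) = 7796)
-660173 + c(R(23, -28), -1957) = -660173 + 7796 = -652377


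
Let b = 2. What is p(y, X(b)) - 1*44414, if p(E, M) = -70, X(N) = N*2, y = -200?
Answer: -44484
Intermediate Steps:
X(N) = 2*N
p(y, X(b)) - 1*44414 = -70 - 1*44414 = -70 - 44414 = -44484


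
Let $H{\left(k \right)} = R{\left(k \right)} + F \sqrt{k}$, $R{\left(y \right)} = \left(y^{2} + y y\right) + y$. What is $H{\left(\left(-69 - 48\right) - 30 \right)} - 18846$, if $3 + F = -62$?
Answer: $24225 - 455 i \sqrt{3} \approx 24225.0 - 788.08 i$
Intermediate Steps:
$F = -65$ ($F = -3 - 62 = -65$)
$R{\left(y \right)} = y + 2 y^{2}$ ($R{\left(y \right)} = \left(y^{2} + y^{2}\right) + y = 2 y^{2} + y = y + 2 y^{2}$)
$H{\left(k \right)} = - 65 \sqrt{k} + k \left(1 + 2 k\right)$ ($H{\left(k \right)} = k \left(1 + 2 k\right) - 65 \sqrt{k} = - 65 \sqrt{k} + k \left(1 + 2 k\right)$)
$H{\left(\left(-69 - 48\right) - 30 \right)} - 18846 = \left(- 65 \sqrt{\left(-69 - 48\right) - 30} + \left(\left(-69 - 48\right) - 30\right) \left(1 + 2 \left(\left(-69 - 48\right) - 30\right)\right)\right) - 18846 = \left(- 65 \sqrt{-117 - 30} + \left(-117 - 30\right) \left(1 + 2 \left(-117 - 30\right)\right)\right) - 18846 = \left(- 65 \sqrt{-147} - 147 \left(1 + 2 \left(-147\right)\right)\right) - 18846 = \left(- 65 \cdot 7 i \sqrt{3} - 147 \left(1 - 294\right)\right) - 18846 = \left(- 455 i \sqrt{3} - -43071\right) - 18846 = \left(- 455 i \sqrt{3} + 43071\right) - 18846 = \left(43071 - 455 i \sqrt{3}\right) - 18846 = 24225 - 455 i \sqrt{3}$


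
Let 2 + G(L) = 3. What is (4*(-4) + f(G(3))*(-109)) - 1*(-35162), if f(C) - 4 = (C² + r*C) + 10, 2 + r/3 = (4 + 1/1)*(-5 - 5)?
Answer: 50515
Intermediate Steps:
G(L) = 1 (G(L) = -2 + 3 = 1)
r = -156 (r = -6 + 3*((4 + 1/1)*(-5 - 5)) = -6 + 3*((4 + 1)*(-10)) = -6 + 3*(5*(-10)) = -6 + 3*(-50) = -6 - 150 = -156)
f(C) = 14 + C² - 156*C (f(C) = 4 + ((C² - 156*C) + 10) = 4 + (10 + C² - 156*C) = 14 + C² - 156*C)
(4*(-4) + f(G(3))*(-109)) - 1*(-35162) = (4*(-4) + (14 + 1² - 156*1)*(-109)) - 1*(-35162) = (-16 + (14 + 1 - 156)*(-109)) + 35162 = (-16 - 141*(-109)) + 35162 = (-16 + 15369) + 35162 = 15353 + 35162 = 50515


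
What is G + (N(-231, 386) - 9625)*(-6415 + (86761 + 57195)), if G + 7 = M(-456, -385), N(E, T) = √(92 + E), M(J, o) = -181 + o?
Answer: -1323832698 + 137541*I*√139 ≈ -1.3238e+9 + 1.6216e+6*I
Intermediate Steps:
G = -573 (G = -7 + (-181 - 385) = -7 - 566 = -573)
G + (N(-231, 386) - 9625)*(-6415 + (86761 + 57195)) = -573 + (√(92 - 231) - 9625)*(-6415 + (86761 + 57195)) = -573 + (√(-139) - 9625)*(-6415 + 143956) = -573 + (I*√139 - 9625)*137541 = -573 + (-9625 + I*√139)*137541 = -573 + (-1323832125 + 137541*I*√139) = -1323832698 + 137541*I*√139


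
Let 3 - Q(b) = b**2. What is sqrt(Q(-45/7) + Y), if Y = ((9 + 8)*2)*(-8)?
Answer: I*sqrt(15206)/7 ≈ 17.616*I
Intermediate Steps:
Y = -272 (Y = (17*2)*(-8) = 34*(-8) = -272)
Q(b) = 3 - b**2
sqrt(Q(-45/7) + Y) = sqrt((3 - (-45/7)**2) - 272) = sqrt((3 - 1*2025/49) - 272) = sqrt((3 - 2025/49) - 272) = sqrt(-1878/49 - 272) = sqrt(-15206/49) = I*sqrt(15206)/7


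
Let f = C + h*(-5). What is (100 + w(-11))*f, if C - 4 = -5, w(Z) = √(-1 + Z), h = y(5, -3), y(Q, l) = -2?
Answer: 900 + 18*I*√3 ≈ 900.0 + 31.177*I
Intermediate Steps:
h = -2
C = -1 (C = 4 - 5 = -1)
f = 9 (f = -1 - 2*(-5) = -1 + 10 = 9)
(100 + w(-11))*f = (100 + √(-1 - 11))*9 = (100 + √(-12))*9 = (100 + 2*I*√3)*9 = 900 + 18*I*√3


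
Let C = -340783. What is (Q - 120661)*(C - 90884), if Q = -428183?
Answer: 236917842948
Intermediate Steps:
(Q - 120661)*(C - 90884) = (-428183 - 120661)*(-340783 - 90884) = -548844*(-431667) = 236917842948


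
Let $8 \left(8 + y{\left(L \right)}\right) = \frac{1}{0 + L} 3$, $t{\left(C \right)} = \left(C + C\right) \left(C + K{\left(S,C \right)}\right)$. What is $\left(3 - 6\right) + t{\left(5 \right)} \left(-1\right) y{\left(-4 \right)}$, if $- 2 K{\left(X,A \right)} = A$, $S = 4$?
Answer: $\frac{6379}{32} \approx 199.34$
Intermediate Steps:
$K{\left(X,A \right)} = - \frac{A}{2}$
$t{\left(C \right)} = C^{2}$ ($t{\left(C \right)} = \left(C + C\right) \left(C - \frac{C}{2}\right) = 2 C \frac{C}{2} = C^{2}$)
$y{\left(L \right)} = -8 + \frac{3}{8 L}$ ($y{\left(L \right)} = -8 + \frac{\frac{1}{0 + L} 3}{8} = -8 + \frac{\frac{1}{L} 3}{8} = -8 + \frac{3 \frac{1}{L}}{8} = -8 + \frac{3}{8 L}$)
$\left(3 - 6\right) + t{\left(5 \right)} \left(-1\right) y{\left(-4 \right)} = \left(3 - 6\right) + 5^{2} \left(-1\right) \left(-8 + \frac{3}{8 \left(-4\right)}\right) = -3 + 25 \left(-1\right) \left(-8 + \frac{3}{8} \left(- \frac{1}{4}\right)\right) = -3 - 25 \left(-8 - \frac{3}{32}\right) = -3 - - \frac{6475}{32} = -3 + \frac{6475}{32} = \frac{6379}{32}$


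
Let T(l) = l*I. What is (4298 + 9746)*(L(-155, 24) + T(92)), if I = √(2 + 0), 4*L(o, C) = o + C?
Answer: -459941 + 1292048*√2 ≈ 1.3673e+6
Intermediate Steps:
L(o, C) = C/4 + o/4 (L(o, C) = (o + C)/4 = (C + o)/4 = C/4 + o/4)
I = √2 ≈ 1.4142
T(l) = l*√2
(4298 + 9746)*(L(-155, 24) + T(92)) = (4298 + 9746)*(((¼)*24 + (¼)*(-155)) + 92*√2) = 14044*((6 - 155/4) + 92*√2) = 14044*(-131/4 + 92*√2) = -459941 + 1292048*√2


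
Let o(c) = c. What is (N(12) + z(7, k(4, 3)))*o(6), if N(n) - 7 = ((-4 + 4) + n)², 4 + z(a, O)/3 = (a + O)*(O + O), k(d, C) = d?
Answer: 2418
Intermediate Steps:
z(a, O) = -12 + 6*O*(O + a) (z(a, O) = -12 + 3*((a + O)*(O + O)) = -12 + 3*((O + a)*(2*O)) = -12 + 3*(2*O*(O + a)) = -12 + 6*O*(O + a))
N(n) = 7 + n² (N(n) = 7 + ((-4 + 4) + n)² = 7 + (0 + n)² = 7 + n²)
(N(12) + z(7, k(4, 3)))*o(6) = ((7 + 12²) + (-12 + 6*4² + 6*4*7))*6 = ((7 + 144) + (-12 + 6*16 + 168))*6 = (151 + (-12 + 96 + 168))*6 = (151 + 252)*6 = 403*6 = 2418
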